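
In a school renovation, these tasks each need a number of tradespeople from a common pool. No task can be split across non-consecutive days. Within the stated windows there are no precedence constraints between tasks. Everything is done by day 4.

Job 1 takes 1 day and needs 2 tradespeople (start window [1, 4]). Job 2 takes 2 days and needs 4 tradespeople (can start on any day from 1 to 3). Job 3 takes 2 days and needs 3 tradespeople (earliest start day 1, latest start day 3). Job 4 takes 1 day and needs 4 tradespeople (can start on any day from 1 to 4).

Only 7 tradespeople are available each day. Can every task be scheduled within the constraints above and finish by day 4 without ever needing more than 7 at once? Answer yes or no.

Schedule Job 1@1, Job 2@1, Job 3@2, Job 4@3: d1:6  d2:7  d3:7  d4:0 — peak 7 ≤ 7.

yes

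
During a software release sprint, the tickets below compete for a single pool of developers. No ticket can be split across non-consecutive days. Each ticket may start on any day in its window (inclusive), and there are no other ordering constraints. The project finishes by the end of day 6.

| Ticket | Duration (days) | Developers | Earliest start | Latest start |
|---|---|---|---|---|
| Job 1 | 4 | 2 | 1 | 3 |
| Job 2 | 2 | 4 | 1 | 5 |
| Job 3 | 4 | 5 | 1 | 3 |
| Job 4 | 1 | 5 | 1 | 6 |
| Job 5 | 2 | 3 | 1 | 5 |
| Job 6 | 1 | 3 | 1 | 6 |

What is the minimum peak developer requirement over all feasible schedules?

Early-start (Job 1@1, Job 2@1, Job 3@1, Job 4@1, Job 5@1, Job 6@1) gives peak 22: d1:22  d2:14  d3:7  d4:7  d5:0  d6:0.
Shift Job 3→3, Job 4→5, Job 6→3.
Schedule Job 1@1, Job 2@1, Job 3@3, Job 4@5, Job 5@1, Job 6@3: d1:9  d2:9  d3:10  d4:7  d5:10  d6:5 — peak 10.

10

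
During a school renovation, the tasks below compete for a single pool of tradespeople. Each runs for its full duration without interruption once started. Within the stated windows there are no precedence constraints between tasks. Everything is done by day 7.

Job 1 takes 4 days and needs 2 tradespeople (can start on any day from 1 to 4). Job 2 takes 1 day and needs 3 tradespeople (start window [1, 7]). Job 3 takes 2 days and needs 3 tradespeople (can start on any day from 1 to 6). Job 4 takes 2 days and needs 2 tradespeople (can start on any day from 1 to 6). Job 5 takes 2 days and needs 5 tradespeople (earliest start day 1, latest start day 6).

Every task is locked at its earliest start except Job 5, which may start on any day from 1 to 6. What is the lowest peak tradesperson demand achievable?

10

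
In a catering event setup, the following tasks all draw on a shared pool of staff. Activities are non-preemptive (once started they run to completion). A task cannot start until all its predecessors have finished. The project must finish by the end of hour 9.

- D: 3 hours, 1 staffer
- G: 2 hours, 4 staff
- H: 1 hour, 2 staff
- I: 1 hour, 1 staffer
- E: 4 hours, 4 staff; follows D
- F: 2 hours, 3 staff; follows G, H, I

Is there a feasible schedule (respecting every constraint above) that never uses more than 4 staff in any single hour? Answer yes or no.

yes

Schedule D@3, G@1, H@3, I@3, E@6, F@4: h1:4  h2:4  h3:4  h4:4  h5:4  h6:4  h7:4  h8:4  h9:4 — peak 4 ≤ 4.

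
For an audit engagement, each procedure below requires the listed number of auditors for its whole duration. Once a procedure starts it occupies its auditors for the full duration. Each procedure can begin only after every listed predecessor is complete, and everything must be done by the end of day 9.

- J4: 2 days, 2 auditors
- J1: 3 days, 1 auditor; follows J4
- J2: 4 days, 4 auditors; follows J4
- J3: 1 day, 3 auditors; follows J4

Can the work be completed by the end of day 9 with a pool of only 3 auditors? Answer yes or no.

no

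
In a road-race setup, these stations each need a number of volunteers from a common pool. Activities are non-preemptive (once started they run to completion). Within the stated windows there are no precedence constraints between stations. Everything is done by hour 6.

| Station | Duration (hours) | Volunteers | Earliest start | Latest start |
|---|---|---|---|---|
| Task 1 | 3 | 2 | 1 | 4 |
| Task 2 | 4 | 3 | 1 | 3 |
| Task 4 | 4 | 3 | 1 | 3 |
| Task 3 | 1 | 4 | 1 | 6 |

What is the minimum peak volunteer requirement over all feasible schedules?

8

Early-start (Task 1@1, Task 2@1, Task 4@1, Task 3@1) gives peak 12: h1:12  h2:8  h3:8  h4:6  h5:0  h6:0.
Shift Task 3→5.
Schedule Task 1@1, Task 2@1, Task 4@1, Task 3@5: h1:8  h2:8  h3:8  h4:6  h5:4  h6:0 — peak 8.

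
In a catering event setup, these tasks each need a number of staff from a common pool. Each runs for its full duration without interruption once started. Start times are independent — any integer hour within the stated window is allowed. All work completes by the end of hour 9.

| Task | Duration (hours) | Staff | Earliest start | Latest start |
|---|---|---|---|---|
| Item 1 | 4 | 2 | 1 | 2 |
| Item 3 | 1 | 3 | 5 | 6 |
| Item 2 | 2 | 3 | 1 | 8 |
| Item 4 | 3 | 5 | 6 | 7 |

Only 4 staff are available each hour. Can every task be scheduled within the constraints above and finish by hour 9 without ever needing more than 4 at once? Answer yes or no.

The minimum achievable peak is 5; 4 < 5, so no feasible schedule stays within the cap.

no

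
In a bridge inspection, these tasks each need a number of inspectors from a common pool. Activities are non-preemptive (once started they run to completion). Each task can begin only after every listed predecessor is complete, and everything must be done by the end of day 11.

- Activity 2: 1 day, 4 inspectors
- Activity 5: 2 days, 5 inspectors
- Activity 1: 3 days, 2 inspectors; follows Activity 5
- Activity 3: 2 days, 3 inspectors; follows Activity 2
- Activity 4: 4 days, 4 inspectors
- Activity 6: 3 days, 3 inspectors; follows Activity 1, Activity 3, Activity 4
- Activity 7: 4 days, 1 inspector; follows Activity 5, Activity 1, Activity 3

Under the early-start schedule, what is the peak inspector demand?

13

Early-start schedule: Activity 2@1, Activity 5@1, Activity 1@3, Activity 3@2, Activity 4@1, Activity 6@6, Activity 7@6.
Load per day: day 1: 13, day 2: 12, day 3: 9, day 4: 6, day 5: 2, day 6: 4, day 7: 4, day 8: 4, day 9: 1, day 10: 0, day 11: 0.
Peak is 13.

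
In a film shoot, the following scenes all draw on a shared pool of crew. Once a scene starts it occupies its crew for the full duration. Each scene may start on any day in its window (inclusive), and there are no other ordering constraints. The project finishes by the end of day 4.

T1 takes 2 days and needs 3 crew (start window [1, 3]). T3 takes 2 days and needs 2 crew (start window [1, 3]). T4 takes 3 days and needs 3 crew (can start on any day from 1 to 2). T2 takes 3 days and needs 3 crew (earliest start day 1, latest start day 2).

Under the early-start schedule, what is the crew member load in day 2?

11

At early start, day 2 has: T1, T3, T4, T2.
Demand: 3 + 2 + 3 + 3 = 11.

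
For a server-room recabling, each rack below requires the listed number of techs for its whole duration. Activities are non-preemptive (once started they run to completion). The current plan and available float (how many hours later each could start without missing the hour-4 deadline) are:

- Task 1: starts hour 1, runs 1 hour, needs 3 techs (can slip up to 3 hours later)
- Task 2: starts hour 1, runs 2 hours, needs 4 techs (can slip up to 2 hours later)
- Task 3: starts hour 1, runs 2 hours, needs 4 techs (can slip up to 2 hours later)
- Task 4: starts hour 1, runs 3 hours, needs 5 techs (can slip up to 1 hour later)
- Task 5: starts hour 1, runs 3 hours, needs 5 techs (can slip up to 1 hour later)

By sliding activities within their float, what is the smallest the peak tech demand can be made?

Early-start (Task 1@1, Task 2@1, Task 3@1, Task 4@1, Task 5@1) gives peak 21: h1:21  h2:18  h3:10  h4:0.
Shift Task 3→3, Task 5→2.
Schedule Task 1@1, Task 2@1, Task 3@3, Task 4@1, Task 5@2: h1:12  h2:14  h3:14  h4:9 — peak 14.

14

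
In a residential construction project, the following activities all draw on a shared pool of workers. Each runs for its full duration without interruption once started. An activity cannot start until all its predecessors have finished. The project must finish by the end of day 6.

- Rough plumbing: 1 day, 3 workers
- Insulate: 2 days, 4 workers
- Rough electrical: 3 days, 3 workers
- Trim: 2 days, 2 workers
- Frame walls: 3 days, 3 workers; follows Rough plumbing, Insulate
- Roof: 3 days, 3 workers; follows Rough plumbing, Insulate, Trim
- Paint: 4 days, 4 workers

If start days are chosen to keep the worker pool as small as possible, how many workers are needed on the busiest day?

Early-start (Rough plumbing@1, Insulate@1, Rough electrical@1, Trim@1, Frame walls@3, Roof@3, Paint@1) gives peak 16: d1:16  d2:13  d3:13  d4:10  d5:6  d6:0.
Shift Trim→2, Frame walls→4, Roof→4, Paint→3.
Schedule Rough plumbing@1, Insulate@1, Rough electrical@1, Trim@2, Frame walls@4, Roof@4, Paint@3: d1:10  d2:9  d3:9  d4:10  d5:10  d6:10 — peak 10.
Total worker-days = 58 over 6 days ⇒ peak ≥ ⌈58/6⌉ = 10, so 10 is optimal.

10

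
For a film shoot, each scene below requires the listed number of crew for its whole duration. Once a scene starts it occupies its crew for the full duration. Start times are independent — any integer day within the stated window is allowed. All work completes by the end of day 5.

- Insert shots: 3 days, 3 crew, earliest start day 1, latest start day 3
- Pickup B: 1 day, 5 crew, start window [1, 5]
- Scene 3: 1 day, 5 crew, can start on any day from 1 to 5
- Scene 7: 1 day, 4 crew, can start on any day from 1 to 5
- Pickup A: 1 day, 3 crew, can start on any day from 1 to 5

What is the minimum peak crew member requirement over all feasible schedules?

Early-start (Insert shots@1, Pickup B@1, Scene 3@1, Scene 7@1, Pickup A@1) gives peak 20: d1:20  d2:3  d3:3  d4:0  d5:0.
Shift Pickup B→4, Scene 3→5, Pickup A→2.
Schedule Insert shots@1, Pickup B@4, Scene 3@5, Scene 7@1, Pickup A@2: d1:7  d2:6  d3:3  d4:5  d5:5 — peak 7.

7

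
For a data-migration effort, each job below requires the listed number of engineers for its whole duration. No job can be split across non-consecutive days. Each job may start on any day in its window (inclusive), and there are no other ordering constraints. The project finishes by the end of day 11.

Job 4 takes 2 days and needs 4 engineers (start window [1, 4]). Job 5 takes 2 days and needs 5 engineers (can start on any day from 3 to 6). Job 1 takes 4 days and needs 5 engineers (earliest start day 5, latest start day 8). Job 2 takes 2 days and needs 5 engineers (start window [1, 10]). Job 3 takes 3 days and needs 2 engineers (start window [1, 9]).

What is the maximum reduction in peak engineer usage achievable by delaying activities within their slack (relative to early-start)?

5

Early-start peak: d1:11  d2:11  d3:7  d4:5  d5:5  d6:5  d7:5  d8:5  d9:0  d10:0  d11:0 ⇒ 11.
Leveled (Job 4@1, Job 5@4, Job 1@6, Job 2@10, Job 3@1): d1:6  d2:6  d3:2  d4:5  d5:5  d6:5  d7:5  d8:5  d9:5  d10:5  d11:5 ⇒ 6.
Reduction 11 − 6 = 5.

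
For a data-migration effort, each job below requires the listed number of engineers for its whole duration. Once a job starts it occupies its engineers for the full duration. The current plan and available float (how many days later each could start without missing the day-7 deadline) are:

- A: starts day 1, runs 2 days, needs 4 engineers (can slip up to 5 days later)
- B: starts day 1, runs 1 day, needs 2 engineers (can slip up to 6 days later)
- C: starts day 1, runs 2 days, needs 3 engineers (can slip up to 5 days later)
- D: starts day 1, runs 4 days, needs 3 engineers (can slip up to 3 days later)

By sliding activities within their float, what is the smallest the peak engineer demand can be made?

Early-start (A@1, B@1, C@1, D@1) gives peak 12: d1:12  d2:10  d3:3  d4:3  d5:0  d6:0  d7:0.
Shift C→3, D→3.
Schedule A@1, B@1, C@3, D@3: d1:6  d2:4  d3:6  d4:6  d5:3  d6:3  d7:0 — peak 6.

6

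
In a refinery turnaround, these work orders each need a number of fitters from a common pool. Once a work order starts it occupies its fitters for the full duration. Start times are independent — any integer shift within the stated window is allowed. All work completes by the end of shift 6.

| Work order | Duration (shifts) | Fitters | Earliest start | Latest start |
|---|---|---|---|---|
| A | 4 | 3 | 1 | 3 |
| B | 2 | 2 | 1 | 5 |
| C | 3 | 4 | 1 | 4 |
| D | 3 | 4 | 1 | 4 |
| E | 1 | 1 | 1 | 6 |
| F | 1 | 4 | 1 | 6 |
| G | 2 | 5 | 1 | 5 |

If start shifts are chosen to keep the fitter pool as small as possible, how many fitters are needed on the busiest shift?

11

Early-start (A@1, B@1, C@1, D@1, E@1, F@1, G@1) gives peak 23: s1:23  s2:18  s3:11  s4:3  s5:0  s6:0.
Shift D→3, F→4, G→5.
Schedule A@1, B@1, C@1, D@3, E@1, F@4, G@5: s1:10  s2:9  s3:11  s4:11  s5:9  s6:5 — peak 11.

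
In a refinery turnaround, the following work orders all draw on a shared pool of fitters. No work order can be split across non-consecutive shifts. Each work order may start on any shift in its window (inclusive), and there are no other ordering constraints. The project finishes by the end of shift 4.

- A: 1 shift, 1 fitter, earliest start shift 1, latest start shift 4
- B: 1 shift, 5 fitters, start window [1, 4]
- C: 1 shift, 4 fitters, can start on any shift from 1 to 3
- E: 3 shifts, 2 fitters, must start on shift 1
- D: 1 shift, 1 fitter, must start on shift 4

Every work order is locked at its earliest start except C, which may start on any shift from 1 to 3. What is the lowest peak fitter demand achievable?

8

C@1: s1:12  s2:2  s3:2  s4:1 → peak 12
C@2: s1:8  s2:6  s3:2  s4:1 → peak 8
C@3: s1:8  s2:2  s3:6  s4:1 → peak 8
Best is C@2, peak 8.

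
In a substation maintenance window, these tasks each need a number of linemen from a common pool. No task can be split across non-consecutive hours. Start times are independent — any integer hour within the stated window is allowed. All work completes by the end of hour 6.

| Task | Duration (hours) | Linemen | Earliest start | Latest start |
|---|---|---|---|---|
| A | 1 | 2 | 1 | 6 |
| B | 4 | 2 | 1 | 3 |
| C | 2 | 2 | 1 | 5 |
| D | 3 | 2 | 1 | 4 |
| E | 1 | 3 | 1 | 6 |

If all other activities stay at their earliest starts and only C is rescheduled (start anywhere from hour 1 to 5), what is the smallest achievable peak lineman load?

C@1: h1:11  h2:6  h3:4  h4:2  h5:0  h6:0 → peak 11
C@2: h1:9  h2:6  h3:6  h4:2  h5:0  h6:0 → peak 9
C@3: h1:9  h2:4  h3:6  h4:4  h5:0  h6:0 → peak 9
C@4: h1:9  h2:4  h3:4  h4:4  h5:2  h6:0 → peak 9
C@5: h1:9  h2:4  h3:4  h4:2  h5:2  h6:2 → peak 9
Best is C@2, peak 9.

9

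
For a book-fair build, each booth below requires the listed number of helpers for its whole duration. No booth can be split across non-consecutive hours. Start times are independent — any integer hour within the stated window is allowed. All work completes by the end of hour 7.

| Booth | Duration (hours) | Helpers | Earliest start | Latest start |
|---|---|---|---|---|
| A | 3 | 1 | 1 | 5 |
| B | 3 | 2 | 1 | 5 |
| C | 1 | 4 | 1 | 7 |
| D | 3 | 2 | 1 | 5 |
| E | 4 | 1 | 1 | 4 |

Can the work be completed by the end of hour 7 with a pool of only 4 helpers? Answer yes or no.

Schedule A@1, B@1, C@7, D@4, E@1: h1:4  h2:4  h3:4  h4:3  h5:2  h6:2  h7:4 — peak 4 ≤ 4.

yes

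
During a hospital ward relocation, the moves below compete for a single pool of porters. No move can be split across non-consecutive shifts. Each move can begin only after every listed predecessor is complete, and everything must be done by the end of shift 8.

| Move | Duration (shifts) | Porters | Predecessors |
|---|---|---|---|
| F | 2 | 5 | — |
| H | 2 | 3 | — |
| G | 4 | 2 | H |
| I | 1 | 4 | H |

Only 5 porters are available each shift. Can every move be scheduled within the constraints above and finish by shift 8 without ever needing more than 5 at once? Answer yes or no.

The minimum achievable peak is 6; 5 < 6, so no feasible schedule stays within the cap.

no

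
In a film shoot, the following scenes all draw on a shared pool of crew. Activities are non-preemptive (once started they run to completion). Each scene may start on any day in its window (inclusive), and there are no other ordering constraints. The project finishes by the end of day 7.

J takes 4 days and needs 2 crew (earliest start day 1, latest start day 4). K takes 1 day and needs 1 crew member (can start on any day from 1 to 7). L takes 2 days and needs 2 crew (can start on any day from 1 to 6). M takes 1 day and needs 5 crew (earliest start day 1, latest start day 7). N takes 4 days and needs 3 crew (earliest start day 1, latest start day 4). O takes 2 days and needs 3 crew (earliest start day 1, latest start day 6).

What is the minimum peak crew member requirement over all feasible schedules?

Early-start (J@1, K@1, L@1, M@1, N@1, O@1) gives peak 16: d1:16  d2:10  d3:5  d4:5  d5:0  d6:0  d7:0.
Shift M→7, N→3, O→5.
Schedule J@1, K@1, L@1, M@7, N@3, O@5: d1:5  d2:4  d3:5  d4:5  d5:6  d6:6  d7:5 — peak 6.
Total crew member-days = 36 over 7 days ⇒ peak ≥ ⌈36/7⌉ = 6, so 6 is optimal.

6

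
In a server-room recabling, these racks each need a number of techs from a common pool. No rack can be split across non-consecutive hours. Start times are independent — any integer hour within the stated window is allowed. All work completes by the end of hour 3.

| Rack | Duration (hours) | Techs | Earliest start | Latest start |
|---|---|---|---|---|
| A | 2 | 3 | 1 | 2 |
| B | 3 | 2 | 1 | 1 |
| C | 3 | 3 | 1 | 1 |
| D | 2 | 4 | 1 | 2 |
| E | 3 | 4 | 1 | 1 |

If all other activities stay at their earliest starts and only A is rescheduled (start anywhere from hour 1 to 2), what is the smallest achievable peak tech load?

A@1: h1:16  h2:16  h3:9 → peak 16
A@2: h1:13  h2:16  h3:12 → peak 16
Best is A@1, peak 16.

16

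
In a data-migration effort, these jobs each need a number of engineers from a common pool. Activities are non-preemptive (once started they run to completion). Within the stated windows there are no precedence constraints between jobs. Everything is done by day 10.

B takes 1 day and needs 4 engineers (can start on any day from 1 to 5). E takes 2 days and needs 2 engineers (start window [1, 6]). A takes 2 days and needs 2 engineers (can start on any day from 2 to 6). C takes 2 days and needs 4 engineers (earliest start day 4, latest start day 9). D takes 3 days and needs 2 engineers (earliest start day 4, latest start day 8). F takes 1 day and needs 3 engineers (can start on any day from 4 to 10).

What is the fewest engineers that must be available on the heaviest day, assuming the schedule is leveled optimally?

Early-start (B@1, E@1, A@2, C@4, D@4, F@4) gives peak 9: d1:6  d2:4  d3:2  d4:9  d5:6  d6:2  d7:0  d8:0  d9:0  d10:0.
Shift E→2, D→6, F→9.
Schedule B@1, E@2, A@2, C@4, D@6, F@9: d1:4  d2:4  d3:4  d4:4  d5:4  d6:2  d7:2  d8:2  d9:3  d10:0 — peak 4.

4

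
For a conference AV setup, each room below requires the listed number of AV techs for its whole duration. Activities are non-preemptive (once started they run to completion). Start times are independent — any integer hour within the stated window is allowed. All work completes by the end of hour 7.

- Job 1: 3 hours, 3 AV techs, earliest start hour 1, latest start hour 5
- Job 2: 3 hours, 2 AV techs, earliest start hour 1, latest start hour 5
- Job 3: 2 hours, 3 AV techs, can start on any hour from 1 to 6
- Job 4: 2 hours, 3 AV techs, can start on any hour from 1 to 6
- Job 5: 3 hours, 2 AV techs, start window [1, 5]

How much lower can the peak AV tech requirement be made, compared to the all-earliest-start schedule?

8

Early-start peak: h1:13  h2:13  h3:7  h4:0  h5:0  h6:0  h7:0 ⇒ 13.
Leveled (Job 1@1, Job 2@1, Job 3@4, Job 4@6, Job 5@4): h1:5  h2:5  h3:5  h4:5  h5:5  h6:5  h7:3 ⇒ 5.
Reduction 13 − 5 = 8.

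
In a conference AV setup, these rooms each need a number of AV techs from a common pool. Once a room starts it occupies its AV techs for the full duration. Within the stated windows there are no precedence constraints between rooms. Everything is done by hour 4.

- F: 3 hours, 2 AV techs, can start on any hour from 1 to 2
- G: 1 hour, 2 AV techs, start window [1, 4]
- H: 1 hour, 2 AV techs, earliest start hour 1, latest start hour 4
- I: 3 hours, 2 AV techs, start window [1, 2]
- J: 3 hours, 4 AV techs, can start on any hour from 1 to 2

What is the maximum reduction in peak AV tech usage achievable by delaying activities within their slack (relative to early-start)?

4

Early-start peak: h1:12  h2:8  h3:8  h4:0 ⇒ 12.
Leveled (F@1, G@1, H@1, I@1, J@2): h1:8  h2:8  h3:8  h4:4 ⇒ 8.
Reduction 12 − 8 = 4.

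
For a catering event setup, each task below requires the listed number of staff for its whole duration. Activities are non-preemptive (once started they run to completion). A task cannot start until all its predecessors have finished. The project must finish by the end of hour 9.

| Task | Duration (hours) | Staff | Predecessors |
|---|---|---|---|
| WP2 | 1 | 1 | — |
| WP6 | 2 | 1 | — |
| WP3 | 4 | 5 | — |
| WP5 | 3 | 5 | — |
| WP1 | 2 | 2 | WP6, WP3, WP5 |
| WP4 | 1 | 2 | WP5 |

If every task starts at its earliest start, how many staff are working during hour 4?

7

At early start, hour 4 has: WP3, WP4.
Demand: 5 + 2 = 7.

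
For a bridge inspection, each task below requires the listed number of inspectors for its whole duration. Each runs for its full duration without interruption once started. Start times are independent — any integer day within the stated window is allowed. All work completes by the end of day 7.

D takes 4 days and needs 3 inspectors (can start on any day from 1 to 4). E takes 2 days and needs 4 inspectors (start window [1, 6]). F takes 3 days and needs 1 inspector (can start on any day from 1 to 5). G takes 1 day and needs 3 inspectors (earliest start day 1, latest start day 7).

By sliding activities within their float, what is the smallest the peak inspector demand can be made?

4

Early-start (D@1, E@1, F@1, G@1) gives peak 11: d1:11  d2:8  d3:4  d4:3  d5:0  d6:0  d7:0.
Shift E→5, G→7.
Schedule D@1, E@5, F@1, G@7: d1:4  d2:4  d3:4  d4:3  d5:4  d6:4  d7:3 — peak 4.
Total inspector-days = 26 over 7 days ⇒ peak ≥ ⌈26/7⌉ = 4, so 4 is optimal.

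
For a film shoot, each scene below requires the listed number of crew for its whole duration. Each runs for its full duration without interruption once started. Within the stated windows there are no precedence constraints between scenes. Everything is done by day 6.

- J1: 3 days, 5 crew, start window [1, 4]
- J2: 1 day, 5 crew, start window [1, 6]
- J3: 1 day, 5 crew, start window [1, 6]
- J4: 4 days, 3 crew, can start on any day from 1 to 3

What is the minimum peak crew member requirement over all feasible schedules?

8

Early-start (J1@1, J2@1, J3@1, J4@1) gives peak 18: d1:18  d2:8  d3:8  d4:3  d5:0  d6:0.
Shift J2→4, J3→5.
Schedule J1@1, J2@4, J3@5, J4@1: d1:8  d2:8  d3:8  d4:8  d5:5  d6:0 — peak 8.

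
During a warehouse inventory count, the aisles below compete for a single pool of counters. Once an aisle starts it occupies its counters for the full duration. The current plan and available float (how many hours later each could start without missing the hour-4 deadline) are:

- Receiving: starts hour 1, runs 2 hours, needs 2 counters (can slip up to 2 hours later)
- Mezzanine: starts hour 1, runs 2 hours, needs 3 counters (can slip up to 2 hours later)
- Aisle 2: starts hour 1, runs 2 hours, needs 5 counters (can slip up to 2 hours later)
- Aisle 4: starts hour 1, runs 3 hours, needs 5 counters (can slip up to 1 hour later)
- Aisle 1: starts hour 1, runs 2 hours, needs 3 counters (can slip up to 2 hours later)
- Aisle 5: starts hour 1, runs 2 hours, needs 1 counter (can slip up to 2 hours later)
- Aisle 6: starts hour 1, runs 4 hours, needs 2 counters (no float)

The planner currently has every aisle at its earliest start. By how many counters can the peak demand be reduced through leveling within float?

Early-start peak: h1:21  h2:21  h3:7  h4:2 ⇒ 21.
Leveled (Receiving@1, Mezzanine@3, Aisle 2@1, Aisle 4@1, Aisle 1@3, Aisle 5@3, Aisle 6@1): h1:14  h2:14  h3:14  h4:9 ⇒ 14.
Reduction 21 − 14 = 7.

7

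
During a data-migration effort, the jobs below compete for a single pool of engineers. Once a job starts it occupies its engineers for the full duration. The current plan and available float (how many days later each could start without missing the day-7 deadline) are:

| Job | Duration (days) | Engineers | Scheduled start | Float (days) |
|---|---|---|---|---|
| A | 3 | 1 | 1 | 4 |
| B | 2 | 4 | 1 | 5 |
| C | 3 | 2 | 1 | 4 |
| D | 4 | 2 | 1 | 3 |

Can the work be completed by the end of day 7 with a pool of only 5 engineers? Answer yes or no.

Schedule A@1, B@1, C@3, D@3: d1:5  d2:5  d3:5  d4:4  d5:4  d6:2  d7:0 — peak 5 ≤ 5.

yes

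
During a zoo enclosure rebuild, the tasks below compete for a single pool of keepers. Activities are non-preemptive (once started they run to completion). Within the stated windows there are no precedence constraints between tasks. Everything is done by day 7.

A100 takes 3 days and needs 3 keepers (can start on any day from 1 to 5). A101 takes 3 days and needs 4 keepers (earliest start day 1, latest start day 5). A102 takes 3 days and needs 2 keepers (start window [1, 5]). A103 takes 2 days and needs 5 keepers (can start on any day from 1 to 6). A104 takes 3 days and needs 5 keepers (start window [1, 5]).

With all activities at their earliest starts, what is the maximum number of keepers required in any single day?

Early-start schedule: A100@1, A101@1, A102@1, A103@1, A104@1.
Load per day: day 1: 19, day 2: 19, day 3: 14, day 4: 0, day 5: 0, day 6: 0, day 7: 0.
Peak is 19.

19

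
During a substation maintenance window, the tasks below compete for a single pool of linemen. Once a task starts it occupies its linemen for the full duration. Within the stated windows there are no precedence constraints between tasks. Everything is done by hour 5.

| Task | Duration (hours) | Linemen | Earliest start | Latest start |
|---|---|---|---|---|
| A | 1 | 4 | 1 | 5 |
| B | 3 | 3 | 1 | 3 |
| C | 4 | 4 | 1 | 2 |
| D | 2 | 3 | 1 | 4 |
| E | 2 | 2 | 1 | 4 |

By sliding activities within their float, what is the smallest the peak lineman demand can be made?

9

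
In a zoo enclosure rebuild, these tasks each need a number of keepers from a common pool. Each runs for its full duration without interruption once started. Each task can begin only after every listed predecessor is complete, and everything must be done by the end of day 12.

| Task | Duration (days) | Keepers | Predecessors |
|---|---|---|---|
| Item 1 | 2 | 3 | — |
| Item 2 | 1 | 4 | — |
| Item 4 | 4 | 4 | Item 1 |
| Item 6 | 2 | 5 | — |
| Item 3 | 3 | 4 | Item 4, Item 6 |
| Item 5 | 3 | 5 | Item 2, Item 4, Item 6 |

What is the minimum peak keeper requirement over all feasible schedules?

8

Early-start (Item 1@1, Item 2@1, Item 4@3, Item 6@1, Item 3@7, Item 5@7) gives peak 12: d1:12  d2:8  d3:4  d4:4  d5:4  d6:4  d7:9  d8:9  d9:9  d10:0  d11:0  d12:0.
Shift Item 2→3, Item 5→10.
Schedule Item 1@1, Item 2@3, Item 4@3, Item 6@1, Item 3@7, Item 5@10: d1:8  d2:8  d3:8  d4:4  d5:4  d6:4  d7:4  d8:4  d9:4  d10:5  d11:5  d12:5 — peak 8.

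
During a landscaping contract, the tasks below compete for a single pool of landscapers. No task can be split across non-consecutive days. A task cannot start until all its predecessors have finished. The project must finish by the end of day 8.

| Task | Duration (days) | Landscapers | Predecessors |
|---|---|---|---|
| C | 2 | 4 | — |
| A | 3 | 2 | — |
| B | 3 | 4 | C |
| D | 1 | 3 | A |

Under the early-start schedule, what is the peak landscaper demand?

7

Early-start schedule: C@1, A@1, B@3, D@4.
Load per day: day 1: 6, day 2: 6, day 3: 6, day 4: 7, day 5: 4, day 6: 0, day 7: 0, day 8: 0.
Peak is 7.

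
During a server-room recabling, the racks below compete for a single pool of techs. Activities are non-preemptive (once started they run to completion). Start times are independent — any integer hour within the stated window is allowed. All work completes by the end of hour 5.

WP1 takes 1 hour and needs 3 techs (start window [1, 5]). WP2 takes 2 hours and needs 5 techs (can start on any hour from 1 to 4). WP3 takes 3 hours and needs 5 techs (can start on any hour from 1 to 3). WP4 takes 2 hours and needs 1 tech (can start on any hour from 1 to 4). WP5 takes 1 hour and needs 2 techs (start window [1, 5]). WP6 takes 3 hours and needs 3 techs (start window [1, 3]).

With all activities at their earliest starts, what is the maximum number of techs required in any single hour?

Early-start schedule: WP1@1, WP2@1, WP3@1, WP4@1, WP5@1, WP6@1.
Load per hour: hour 1: 19, hour 2: 14, hour 3: 8, hour 4: 0, hour 5: 0.
Peak is 19.

19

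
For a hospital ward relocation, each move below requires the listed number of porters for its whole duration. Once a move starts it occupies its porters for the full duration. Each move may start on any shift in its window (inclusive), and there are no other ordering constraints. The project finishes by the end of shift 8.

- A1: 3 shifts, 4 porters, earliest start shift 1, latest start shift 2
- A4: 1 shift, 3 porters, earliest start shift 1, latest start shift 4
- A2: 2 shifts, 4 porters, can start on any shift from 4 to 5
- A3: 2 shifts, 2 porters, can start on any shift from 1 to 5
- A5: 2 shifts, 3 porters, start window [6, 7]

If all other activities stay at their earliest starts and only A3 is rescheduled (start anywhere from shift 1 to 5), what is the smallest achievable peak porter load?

7

A3@1: s1:9  s2:6  s3:4  s4:4  s5:4  s6:3  s7:3  s8:0 → peak 9
A3@2: s1:7  s2:6  s3:6  s4:4  s5:4  s6:3  s7:3  s8:0 → peak 7
A3@3: s1:7  s2:4  s3:6  s4:6  s5:4  s6:3  s7:3  s8:0 → peak 7
A3@4: s1:7  s2:4  s3:4  s4:6  s5:6  s6:3  s7:3  s8:0 → peak 7
A3@5: s1:7  s2:4  s3:4  s4:4  s5:6  s6:5  s7:3  s8:0 → peak 7
Best is A3@2, peak 7.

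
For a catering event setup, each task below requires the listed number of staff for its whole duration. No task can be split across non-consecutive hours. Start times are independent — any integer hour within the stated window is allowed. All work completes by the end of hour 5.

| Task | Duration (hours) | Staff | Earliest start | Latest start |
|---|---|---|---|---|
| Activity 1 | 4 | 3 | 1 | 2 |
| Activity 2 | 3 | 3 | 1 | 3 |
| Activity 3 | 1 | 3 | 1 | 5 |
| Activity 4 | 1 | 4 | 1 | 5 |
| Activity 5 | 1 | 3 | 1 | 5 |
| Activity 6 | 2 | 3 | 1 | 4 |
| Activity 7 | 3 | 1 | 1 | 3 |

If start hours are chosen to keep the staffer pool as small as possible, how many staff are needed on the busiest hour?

9

Early-start (Activity 1@1, Activity 2@1, Activity 3@1, Activity 4@1, Activity 5@1, Activity 6@1, Activity 7@1) gives peak 20: h1:20  h2:10  h3:7  h4:3  h5:0.
Shift Activity 4→5, Activity 5→2, Activity 6→4, Activity 7→3.
Schedule Activity 1@1, Activity 2@1, Activity 3@1, Activity 4@5, Activity 5@2, Activity 6@4, Activity 7@3: h1:9  h2:9  h3:7  h4:7  h5:8 — peak 9.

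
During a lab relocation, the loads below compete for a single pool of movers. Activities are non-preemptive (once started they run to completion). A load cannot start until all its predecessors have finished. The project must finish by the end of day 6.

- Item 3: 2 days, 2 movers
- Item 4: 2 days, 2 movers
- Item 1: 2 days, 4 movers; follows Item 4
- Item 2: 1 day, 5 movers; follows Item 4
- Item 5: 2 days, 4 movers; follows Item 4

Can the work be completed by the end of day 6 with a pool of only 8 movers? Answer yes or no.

yes

Schedule Item 3@1, Item 4@1, Item 1@3, Item 2@5, Item 5@3: d1:4  d2:4  d3:8  d4:8  d5:5  d6:0 — peak 8 ≤ 8.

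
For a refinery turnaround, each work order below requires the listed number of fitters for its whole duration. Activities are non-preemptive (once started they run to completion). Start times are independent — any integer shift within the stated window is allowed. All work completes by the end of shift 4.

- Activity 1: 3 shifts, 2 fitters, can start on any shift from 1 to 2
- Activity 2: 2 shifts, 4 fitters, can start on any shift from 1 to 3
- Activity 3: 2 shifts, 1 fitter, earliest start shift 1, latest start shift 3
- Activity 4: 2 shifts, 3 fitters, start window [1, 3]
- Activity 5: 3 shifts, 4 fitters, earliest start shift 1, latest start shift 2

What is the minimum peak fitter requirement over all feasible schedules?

10

Early-start (Activity 1@1, Activity 2@1, Activity 3@1, Activity 4@1, Activity 5@1) gives peak 14: s1:14  s2:14  s3:6  s4:0.
Shift Activity 3→3, Activity 4→3.
Schedule Activity 1@1, Activity 2@1, Activity 3@3, Activity 4@3, Activity 5@1: s1:10  s2:10  s3:10  s4:4 — peak 10.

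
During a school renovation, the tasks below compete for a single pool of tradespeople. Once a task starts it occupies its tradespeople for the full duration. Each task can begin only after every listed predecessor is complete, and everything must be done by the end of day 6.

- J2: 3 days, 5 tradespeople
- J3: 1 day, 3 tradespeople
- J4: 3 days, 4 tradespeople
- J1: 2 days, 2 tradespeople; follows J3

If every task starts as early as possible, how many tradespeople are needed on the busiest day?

Early-start schedule: J2@1, J3@1, J4@1, J1@2.
Load per day: day 1: 12, day 2: 11, day 3: 11, day 4: 0, day 5: 0, day 6: 0.
Peak is 12.

12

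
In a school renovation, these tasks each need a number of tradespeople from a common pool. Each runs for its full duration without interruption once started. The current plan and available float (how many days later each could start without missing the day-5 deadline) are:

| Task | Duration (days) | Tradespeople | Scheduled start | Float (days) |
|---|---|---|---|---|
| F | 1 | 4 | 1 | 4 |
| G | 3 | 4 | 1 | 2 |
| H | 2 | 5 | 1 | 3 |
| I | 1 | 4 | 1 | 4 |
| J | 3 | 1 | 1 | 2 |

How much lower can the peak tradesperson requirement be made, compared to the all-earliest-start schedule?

Early-start peak: d1:18  d2:10  d3:5  d4:0  d5:0 ⇒ 18.
Leveled (F@1, G@1, H@4, I@2, J@3): d1:8  d2:8  d3:5  d4:6  d5:6 ⇒ 8.
Reduction 18 − 8 = 10.

10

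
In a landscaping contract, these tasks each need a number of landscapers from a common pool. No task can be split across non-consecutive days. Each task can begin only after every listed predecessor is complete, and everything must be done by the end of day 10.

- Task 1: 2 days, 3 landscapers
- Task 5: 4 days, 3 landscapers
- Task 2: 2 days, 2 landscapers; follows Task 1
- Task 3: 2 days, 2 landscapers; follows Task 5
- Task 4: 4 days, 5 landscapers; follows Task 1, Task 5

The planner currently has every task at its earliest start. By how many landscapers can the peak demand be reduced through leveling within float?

Early-start peak: d1:6  d2:6  d3:5  d4:5  d5:7  d6:7  d7:5  d8:5  d9:0  d10:0 ⇒ 7.
Leveled (Task 1@1, Task 5@1, Task 2@3, Task 3@5, Task 4@7): d1:6  d2:6  d3:5  d4:5  d5:2  d6:2  d7:5  d8:5  d9:5  d10:5 ⇒ 6.
Reduction 7 − 6 = 1.

1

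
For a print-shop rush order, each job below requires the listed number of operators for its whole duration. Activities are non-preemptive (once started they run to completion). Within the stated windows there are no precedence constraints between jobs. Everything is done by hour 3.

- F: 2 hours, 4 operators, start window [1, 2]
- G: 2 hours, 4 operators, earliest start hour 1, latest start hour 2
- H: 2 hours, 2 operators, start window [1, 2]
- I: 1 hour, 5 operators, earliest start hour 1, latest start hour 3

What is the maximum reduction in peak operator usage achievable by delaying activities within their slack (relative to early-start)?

5

Early-start peak: h1:15  h2:10  h3:0 ⇒ 15.
Leveled (F@1, G@1, H@1, I@3): h1:10  h2:10  h3:5 ⇒ 10.
Reduction 15 − 10 = 5.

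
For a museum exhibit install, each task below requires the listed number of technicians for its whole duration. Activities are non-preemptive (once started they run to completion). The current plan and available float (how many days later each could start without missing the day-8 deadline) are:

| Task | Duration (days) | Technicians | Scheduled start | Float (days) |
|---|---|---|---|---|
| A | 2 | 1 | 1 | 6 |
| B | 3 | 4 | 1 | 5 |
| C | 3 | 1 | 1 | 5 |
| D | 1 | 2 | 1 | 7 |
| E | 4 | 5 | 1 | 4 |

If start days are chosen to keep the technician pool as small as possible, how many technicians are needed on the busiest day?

6

Early-start (A@1, B@1, C@1, D@1, E@1) gives peak 13: d1:13  d2:11  d3:10  d4:5  d5:0  d6:0  d7:0  d8:0.
Shift D→4, E→5.
Schedule A@1, B@1, C@1, D@4, E@5: d1:6  d2:6  d3:5  d4:2  d5:5  d6:5  d7:5  d8:5 — peak 6.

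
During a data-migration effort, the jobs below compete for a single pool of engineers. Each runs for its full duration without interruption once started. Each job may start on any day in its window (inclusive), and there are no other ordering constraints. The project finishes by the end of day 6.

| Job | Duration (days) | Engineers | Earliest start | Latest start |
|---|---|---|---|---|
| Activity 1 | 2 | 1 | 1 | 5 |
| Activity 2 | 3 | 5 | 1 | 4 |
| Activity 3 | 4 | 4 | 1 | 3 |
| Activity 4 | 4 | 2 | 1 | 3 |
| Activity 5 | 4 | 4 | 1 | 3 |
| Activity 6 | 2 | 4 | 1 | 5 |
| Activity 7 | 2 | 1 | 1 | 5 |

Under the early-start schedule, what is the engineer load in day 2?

At early start, day 2 has: Activity 1, Activity 2, Activity 3, Activity 4, Activity 5, Activity 6, Activity 7.
Demand: 1 + 5 + 4 + 2 + 4 + 4 + 1 = 21.

21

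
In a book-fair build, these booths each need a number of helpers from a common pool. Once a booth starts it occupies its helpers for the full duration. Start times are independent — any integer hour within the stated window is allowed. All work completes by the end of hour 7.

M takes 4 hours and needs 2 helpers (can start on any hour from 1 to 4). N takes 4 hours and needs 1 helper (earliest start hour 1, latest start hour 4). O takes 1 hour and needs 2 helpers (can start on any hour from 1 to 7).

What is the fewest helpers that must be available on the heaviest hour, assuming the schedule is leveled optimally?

Early-start (M@1, N@1, O@1) gives peak 5: h1:5  h2:3  h3:3  h4:3  h5:0  h6:0  h7:0.
Shift O→5.
Schedule M@1, N@1, O@5: h1:3  h2:3  h3:3  h4:3  h5:2  h6:0  h7:0 — peak 3.

3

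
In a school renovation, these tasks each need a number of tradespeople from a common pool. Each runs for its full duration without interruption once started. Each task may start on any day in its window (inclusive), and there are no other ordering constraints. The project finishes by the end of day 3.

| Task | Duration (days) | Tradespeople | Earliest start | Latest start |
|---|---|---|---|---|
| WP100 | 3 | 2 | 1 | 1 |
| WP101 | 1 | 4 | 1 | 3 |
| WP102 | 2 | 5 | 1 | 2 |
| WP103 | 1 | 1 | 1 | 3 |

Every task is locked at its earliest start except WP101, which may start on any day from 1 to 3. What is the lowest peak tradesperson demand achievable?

8

WP101@1: d1:12  d2:7  d3:2 → peak 12
WP101@2: d1:8  d2:11  d3:2 → peak 11
WP101@3: d1:8  d2:7  d3:6 → peak 8
Best is WP101@3, peak 8.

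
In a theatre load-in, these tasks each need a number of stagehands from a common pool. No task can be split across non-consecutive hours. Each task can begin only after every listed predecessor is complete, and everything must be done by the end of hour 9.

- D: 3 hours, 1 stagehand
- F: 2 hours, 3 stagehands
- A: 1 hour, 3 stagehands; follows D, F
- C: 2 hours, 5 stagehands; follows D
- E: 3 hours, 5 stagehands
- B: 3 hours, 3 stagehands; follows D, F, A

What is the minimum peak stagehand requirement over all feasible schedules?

8

Early-start (D@1, F@1, A@4, C@4, E@1, B@5) gives peak 9: h1:9  h2:9  h3:6  h4:8  h5:8  h6:3  h7:3  h8:0  h9:0.
Shift E→6.
Schedule D@1, F@1, A@4, C@4, E@6, B@5: h1:4  h2:4  h3:1  h4:8  h5:8  h6:8  h7:8  h8:5  h9:0 — peak 8.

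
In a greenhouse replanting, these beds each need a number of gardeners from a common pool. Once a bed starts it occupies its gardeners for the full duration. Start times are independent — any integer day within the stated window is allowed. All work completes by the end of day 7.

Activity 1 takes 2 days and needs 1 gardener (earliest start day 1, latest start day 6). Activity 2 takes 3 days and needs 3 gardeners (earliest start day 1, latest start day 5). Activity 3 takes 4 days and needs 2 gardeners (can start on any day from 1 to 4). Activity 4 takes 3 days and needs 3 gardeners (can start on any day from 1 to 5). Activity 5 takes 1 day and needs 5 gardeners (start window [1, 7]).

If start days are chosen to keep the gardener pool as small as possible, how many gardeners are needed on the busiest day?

5

Early-start (Activity 1@1, Activity 2@1, Activity 3@1, Activity 4@1, Activity 5@1) gives peak 14: d1:14  d2:9  d3:8  d4:2  d5:0  d6:0  d7:0.
Shift Activity 3→3, Activity 4→4, Activity 5→7.
Schedule Activity 1@1, Activity 2@1, Activity 3@3, Activity 4@4, Activity 5@7: d1:4  d2:4  d3:5  d4:5  d5:5  d6:5  d7:5 — peak 5.
Total gardener-days = 33 over 7 days ⇒ peak ≥ ⌈33/7⌉ = 5, so 5 is optimal.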